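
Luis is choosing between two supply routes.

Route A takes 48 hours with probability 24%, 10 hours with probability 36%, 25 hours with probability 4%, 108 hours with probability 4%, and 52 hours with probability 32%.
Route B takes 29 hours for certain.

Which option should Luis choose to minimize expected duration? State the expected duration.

Route A = 0.24 × 48 + 0.36 × 10 + 0.04 × 25 + 0.04 × 108 + 0.32 × 52 = 11.52 + 3.6 + 1 + 4.32 + 16.64 = 37.08
Route B: 29 (certain)

Route B (29 hours)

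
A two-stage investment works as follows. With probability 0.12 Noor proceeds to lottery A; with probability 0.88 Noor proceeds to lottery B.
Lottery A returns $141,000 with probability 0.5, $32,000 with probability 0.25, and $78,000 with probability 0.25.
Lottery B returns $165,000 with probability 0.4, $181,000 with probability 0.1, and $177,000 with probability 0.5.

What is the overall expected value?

EV(A) = 0.5 × 141000 + 0.25 × 32000 + 0.25 × 78000 = 70500 + 8000 + 19500 = 98000
EV(B) = 0.4 × 165000 + 0.1 × 181000 + 0.5 × 177000 = 66000 + 18100 + 88500 = 172600
Overall = 0.12 × 98000 + 0.88 × 172600 = 11760 + 151888 = 163648

$163,648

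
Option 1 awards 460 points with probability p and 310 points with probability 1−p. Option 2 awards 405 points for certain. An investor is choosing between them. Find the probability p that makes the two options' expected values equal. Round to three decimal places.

p·460 + (1−p)·310 = 405
150p + 310 = 405
p = (405 − 310) / 150

p = 0.633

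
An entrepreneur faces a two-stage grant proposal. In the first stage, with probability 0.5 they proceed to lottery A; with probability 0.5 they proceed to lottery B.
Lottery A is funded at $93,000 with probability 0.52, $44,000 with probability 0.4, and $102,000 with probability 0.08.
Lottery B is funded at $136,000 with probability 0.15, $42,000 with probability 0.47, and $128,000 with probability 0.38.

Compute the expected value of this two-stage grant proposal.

$81,450

EV(A) = 0.52 × 93000 + 0.4 × 44000 + 0.08 × 102000 = 48360 + 17600 + 8160 = 74120
EV(B) = 0.15 × 136000 + 0.47 × 42000 + 0.38 × 128000 = 20400 + 19740 + 48640 = 88780
Overall = 0.5 × 74120 + 0.5 × 88780 = 37060 + 44390 = 81450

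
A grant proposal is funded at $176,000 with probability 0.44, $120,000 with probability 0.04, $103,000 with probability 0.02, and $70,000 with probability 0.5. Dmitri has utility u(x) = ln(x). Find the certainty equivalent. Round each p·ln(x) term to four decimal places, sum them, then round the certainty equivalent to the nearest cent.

$108,131.14

E[u] = 0.44·ln(176000) + 0.04·ln(120000) + 0.02·ln(103000) + 0.5·ln(70000) = 5.3144 + 0.4678 + 0.2308 + 5.5781 = 11.5911
CE = e^11.5911 ≈ 108131.14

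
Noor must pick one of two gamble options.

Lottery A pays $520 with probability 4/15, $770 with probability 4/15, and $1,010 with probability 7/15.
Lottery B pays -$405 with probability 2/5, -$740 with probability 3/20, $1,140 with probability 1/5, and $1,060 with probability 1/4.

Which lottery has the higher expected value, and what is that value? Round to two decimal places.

Lottery A = 4/15 × 520 + 4/15 × 770 + 7/15 × 1010 = 138.6667 + 205.3333 + 471.3333 = 815.3333
Lottery B = 2/5 × (-405) + 3/20 × (-740) + 1/5 × 1140 + 1/4 × 1060 = -162 − 111 + 228 + 265 = 220

Lottery A ($815.33)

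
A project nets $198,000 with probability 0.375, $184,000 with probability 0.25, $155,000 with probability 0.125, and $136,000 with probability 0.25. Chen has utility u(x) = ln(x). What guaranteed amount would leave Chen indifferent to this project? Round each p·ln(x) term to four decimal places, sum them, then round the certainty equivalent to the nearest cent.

$171,647.80

E[u] = 0.375·ln(198000) + 0.25·ln(184000) + 0.125·ln(155000) + 0.25·ln(136000) = 4.5735 + 3.0307 + 1.4939 + 2.9551 = 12.0532
CE = e^12.0532 ≈ 171647.80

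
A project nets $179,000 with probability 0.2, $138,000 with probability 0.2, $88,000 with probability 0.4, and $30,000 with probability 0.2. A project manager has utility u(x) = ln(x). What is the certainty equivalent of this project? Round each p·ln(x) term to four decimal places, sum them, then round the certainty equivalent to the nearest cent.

$89,482.65

E[u] = 0.2·ln(179000) + 0.2·ln(138000) + 0.4·ln(88000) + 0.2·ln(30000) = 2.4190 + 2.3670 + 4.5540 + 2.0618 = 11.4018
CE = e^11.4018 ≈ 89482.65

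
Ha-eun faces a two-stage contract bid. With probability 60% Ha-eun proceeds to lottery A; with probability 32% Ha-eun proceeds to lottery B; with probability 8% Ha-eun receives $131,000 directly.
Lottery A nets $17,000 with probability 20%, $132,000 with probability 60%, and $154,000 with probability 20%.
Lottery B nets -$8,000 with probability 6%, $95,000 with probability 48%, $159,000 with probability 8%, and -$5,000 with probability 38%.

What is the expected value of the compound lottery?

$96,420.80

EV(A) = 0.2 × 17000 + 0.6 × 132000 + 0.2 × 154000 = 3400 + 79200 + 30800 = 113400
EV(B) = 0.06 × (-8000) + 0.48 × 95000 + 0.08 × 159000 + 0.38 × (-5000) = -480 + 45600 + 12720 − 1900 = 55940
Branch C: 131000 (certain)
Overall = 0.6 × 113400 + 0.32 × 55940 + 0.08 × 131000 = 68040 + 17900.8 + 10480 = 96420.8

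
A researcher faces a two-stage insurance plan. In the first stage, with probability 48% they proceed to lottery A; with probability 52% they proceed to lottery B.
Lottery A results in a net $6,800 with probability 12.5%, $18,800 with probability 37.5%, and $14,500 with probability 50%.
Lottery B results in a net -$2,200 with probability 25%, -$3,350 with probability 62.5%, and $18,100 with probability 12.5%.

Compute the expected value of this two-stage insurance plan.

EV(A) = 0.125 × 6800 + 0.375 × 18800 + 0.5 × 14500 = 850 + 7050 + 7250 = 15150
EV(B) = 0.25 × (-2200) + 0.625 × (-3350) + 0.125 × 18100 = -550 − 2093.75 + 2262.5 = -381.25
Overall = 0.48 × 15150 + 0.52 × (-381.25) = 7272 − 198.25 = 7073.75

$7,073.75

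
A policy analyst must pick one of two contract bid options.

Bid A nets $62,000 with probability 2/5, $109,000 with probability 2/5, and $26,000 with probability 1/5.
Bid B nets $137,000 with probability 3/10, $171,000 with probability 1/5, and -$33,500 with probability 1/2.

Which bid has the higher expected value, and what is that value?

Bid A = 2/5 × 62000 + 2/5 × 109000 + 1/5 × 26000 = 24800 + 43600 + 5200 = 73600
Bid B = 3/10 × 137000 + 1/5 × 171000 + 1/2 × (-33500) = 41100 + 34200 − 16750 = 58550

Bid A ($73,600)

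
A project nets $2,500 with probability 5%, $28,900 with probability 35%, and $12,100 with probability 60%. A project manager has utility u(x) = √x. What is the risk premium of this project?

$1,116

E[u] = 0.05·√2500 + 0.35·√28900 + 0.6·√12100 = 0.05·50 + 0.35·170 + 0.6·110 = 128
CE = (128)² = 16384
Risk premium = EV − CE = 17500 − 16384 = 1116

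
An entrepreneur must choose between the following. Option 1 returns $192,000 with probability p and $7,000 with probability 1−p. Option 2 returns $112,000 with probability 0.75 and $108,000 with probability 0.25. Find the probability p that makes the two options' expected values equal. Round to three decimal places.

EV(Option 2) = 0.75 × 112000 + 0.25 × 108000 = 84000 + 27000 = 111000
p·192000 + (1−p)·7000 = 111000
185000p + 7000 = 111000
p = (111000 − 7000) / 185000

p = 0.562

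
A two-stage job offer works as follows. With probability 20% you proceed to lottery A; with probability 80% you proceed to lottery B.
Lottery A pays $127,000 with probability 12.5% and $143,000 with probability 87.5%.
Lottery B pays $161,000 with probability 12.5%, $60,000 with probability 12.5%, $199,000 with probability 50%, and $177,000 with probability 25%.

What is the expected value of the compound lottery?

EV(A) = 0.125 × 127000 + 0.875 × 143000 = 15875 + 125125 = 141000
EV(B) = 0.125 × 161000 + 0.125 × 60000 + 0.5 × 199000 + 0.25 × 177000 = 20125 + 7500 + 99500 + 44250 = 171375
Overall = 0.2 × 141000 + 0.8 × 171375 = 28200 + 137100 = 165300

$165,300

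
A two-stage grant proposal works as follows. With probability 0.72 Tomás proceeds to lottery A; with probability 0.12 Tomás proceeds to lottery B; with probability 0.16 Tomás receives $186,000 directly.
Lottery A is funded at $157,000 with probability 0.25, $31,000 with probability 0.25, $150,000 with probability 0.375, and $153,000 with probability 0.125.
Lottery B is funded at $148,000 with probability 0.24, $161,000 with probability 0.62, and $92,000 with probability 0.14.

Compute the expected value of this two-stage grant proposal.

$135,656.40

EV(A) = 0.25 × 157000 + 0.25 × 31000 + 0.375 × 150000 + 0.125 × 153000 = 39250 + 7750 + 56250 + 19125 = 122375
EV(B) = 0.24 × 148000 + 0.62 × 161000 + 0.14 × 92000 = 35520 + 99820 + 12880 = 148220
Branch C: 186000 (certain)
Overall = 0.72 × 122375 + 0.12 × 148220 + 0.16 × 186000 = 88110 + 17786.4 + 29760 = 135656.4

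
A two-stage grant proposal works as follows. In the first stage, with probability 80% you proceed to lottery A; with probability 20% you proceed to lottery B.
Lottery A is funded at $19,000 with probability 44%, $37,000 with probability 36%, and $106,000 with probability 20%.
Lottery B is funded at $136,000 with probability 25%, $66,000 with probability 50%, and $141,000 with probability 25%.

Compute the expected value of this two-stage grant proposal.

EV(A) = 0.44 × 19000 + 0.36 × 37000 + 0.2 × 106000 = 8360 + 13320 + 21200 = 42880
EV(B) = 0.25 × 136000 + 0.5 × 66000 + 0.25 × 141000 = 34000 + 33000 + 35250 = 102250
Overall = 0.8 × 42880 + 0.2 × 102250 = 34304 + 20450 = 54754

$54,754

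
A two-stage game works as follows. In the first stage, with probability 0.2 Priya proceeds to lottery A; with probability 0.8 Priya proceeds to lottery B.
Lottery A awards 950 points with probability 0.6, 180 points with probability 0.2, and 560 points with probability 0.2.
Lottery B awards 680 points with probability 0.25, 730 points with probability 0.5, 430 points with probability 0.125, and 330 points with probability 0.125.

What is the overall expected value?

647.6 points

EV(A) = 0.6 × 950 + 0.2 × 180 + 0.2 × 560 = 570 + 36 + 112 = 718
EV(B) = 0.25 × 680 + 0.5 × 730 + 0.125 × 430 + 0.125 × 330 = 170 + 365 + 53.75 + 41.25 = 630
Overall = 0.2 × 718 + 0.8 × 630 = 143.6 + 504 = 647.6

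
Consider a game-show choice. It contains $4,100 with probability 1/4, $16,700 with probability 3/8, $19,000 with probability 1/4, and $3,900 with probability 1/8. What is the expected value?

$12,525

EV = 1/4 × 4100 + 3/8 × 16700 + 1/4 × 19000 + 1/8 × 3900 = 1025 + 6262.5 + 4750 + 487.5 = 12525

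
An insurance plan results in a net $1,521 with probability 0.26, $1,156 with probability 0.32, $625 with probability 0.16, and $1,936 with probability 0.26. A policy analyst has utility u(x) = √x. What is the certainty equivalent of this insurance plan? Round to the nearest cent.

$1,329.33

E[u] = 0.26·√1521 + 0.32·√1156 + 0.16·√625 + 0.26·√1936 = 0.26·39 + 0.32·34 + 0.16·25 + 0.26·44 = 36.46
CE = (36.46)² = 1329.3316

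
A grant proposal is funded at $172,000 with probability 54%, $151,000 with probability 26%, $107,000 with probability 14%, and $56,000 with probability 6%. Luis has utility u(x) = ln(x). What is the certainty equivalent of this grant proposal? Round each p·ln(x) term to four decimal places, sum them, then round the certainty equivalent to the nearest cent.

E[u] = 0.54·ln(172000) + 0.26·ln(151000) + 0.14·ln(107000) + 0.06·ln(56000) = 6.5098 + 3.1005 + 1.6213 + 0.6560 = 11.8876
CE = e^11.8876 ≈ 145451.79

$145,451.79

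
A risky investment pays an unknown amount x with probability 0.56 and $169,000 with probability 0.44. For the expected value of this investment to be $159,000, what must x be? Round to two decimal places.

0.56·x + 0.44·169000 = 159000
0.56·x = 159000 − 74360 = 84640
x = 84640 / 0.56 = 151142.8571

x = $151,142.86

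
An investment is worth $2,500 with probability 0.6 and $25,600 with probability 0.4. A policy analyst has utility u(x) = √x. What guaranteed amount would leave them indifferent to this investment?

E[u] = 0.6·√2500 + 0.4·√25600 = 0.6·50 + 0.4·160 = 94
CE = (94)² = 8836

$8,836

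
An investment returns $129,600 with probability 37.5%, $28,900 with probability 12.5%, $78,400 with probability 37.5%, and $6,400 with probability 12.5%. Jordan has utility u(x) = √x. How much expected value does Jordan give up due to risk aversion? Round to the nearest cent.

$8,835.94

E[u] = 0.375·√129600 + 0.125·√28900 + 0.375·√78400 + 0.125·√6400 = 0.375·360 + 0.125·170 + 0.375·280 + 0.125·80 = 271.25
CE = (271.25)² = 73576.5625
Risk premium = EV − CE = 82412.5 − 73576.5625 = 8835.9375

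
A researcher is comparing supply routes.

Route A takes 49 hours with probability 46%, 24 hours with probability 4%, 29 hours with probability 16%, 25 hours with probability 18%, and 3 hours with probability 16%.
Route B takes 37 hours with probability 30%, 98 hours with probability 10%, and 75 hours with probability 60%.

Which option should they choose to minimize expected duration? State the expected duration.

Route A (33.12 hours)

Route A = 0.46 × 49 + 0.04 × 24 + 0.16 × 29 + 0.18 × 25 + 0.16 × 3 = 22.54 + 0.96 + 4.64 + 4.5 + 0.48 = 33.12
Route B = 0.3 × 37 + 0.1 × 98 + 0.6 × 75 = 11.1 + 9.8 + 45 = 65.9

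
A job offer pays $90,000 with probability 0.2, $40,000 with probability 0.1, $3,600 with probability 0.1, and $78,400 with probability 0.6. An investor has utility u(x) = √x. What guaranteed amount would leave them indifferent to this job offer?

$64,516

E[u] = 0.2·√90000 + 0.1·√40000 + 0.1·√3600 + 0.6·√78400 = 0.2·300 + 0.1·200 + 0.1·60 + 0.6·280 = 254
CE = (254)² = 64516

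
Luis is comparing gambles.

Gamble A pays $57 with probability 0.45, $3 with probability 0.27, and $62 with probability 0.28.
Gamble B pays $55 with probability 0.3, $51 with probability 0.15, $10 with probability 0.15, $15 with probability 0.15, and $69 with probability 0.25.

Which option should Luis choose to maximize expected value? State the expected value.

Gamble B ($45.15)

Gamble A = 0.45 × 57 + 0.27 × 3 + 0.28 × 62 = 25.65 + 0.81 + 17.36 = 43.82
Gamble B = 0.3 × 55 + 0.15 × 51 + 0.15 × 10 + 0.15 × 15 + 0.25 × 69 = 16.5 + 7.65 + 1.5 + 2.25 + 17.25 = 45.15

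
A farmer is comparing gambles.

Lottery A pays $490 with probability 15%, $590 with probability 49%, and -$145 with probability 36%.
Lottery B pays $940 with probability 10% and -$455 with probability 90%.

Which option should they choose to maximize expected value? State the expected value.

Lottery A ($310.40)

Lottery A = 0.15 × 490 + 0.49 × 590 + 0.36 × (-145) = 73.5 + 289.1 − 52.2 = 310.4
Lottery B = 0.1 × 940 + 0.9 × (-455) = 94 − 409.5 = -315.5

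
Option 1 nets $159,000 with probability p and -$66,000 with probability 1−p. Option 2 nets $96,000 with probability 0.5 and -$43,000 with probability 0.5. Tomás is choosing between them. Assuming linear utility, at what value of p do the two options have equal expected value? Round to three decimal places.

EV(Option 2) = 0.5 × 96000 + 0.5 × (-43000) = 48000 − 21500 = 26500
p·159000 + (1−p)·(-66000) = 26500
225000p − 66000 = 26500
p = (26500 + 66000) / 225000

p = 0.411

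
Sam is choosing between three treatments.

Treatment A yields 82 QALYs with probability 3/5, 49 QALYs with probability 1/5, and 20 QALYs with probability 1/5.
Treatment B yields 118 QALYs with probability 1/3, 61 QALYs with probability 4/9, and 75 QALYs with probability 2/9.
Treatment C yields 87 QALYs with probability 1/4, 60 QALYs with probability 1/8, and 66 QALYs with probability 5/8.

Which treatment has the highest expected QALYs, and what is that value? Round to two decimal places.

Treatment A = 3/5 × 82 + 1/5 × 49 + 1/5 × 20 = 49.2 + 9.8 + 4 = 63
Treatment B = 1/3 × 118 + 4/9 × 61 + 2/9 × 75 = 39.3333 + 27.1111 + 16.6667 = 83.1111
Treatment C = 1/4 × 87 + 1/8 × 60 + 5/8 × 66 = 21.75 + 7.5 + 41.25 = 70.5

Treatment B (83.11 QALYs)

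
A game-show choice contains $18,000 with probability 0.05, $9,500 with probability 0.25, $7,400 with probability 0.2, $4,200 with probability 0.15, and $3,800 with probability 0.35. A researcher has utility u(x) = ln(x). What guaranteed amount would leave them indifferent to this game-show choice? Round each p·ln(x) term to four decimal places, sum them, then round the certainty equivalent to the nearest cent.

$5,990.32

E[u] = 0.05·ln(18000) + 0.25·ln(9500) + 0.2·ln(7400) + 0.15·ln(4200) + 0.35·ln(3800) = 0.4899 + 2.2898 + 1.7818 + 1.2514 + 2.8850 = 8.6979
CE = e^8.6979 ≈ 5990.32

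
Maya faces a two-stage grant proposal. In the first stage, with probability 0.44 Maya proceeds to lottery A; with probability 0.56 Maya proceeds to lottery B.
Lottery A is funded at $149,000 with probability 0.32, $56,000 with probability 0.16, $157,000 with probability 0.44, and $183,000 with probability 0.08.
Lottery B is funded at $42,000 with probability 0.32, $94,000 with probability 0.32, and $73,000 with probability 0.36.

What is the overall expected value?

EV(A) = 0.32 × 149000 + 0.16 × 56000 + 0.44 × 157000 + 0.08 × 183000 = 47680 + 8960 + 69080 + 14640 = 140360
EV(B) = 0.32 × 42000 + 0.32 × 94000 + 0.36 × 73000 = 13440 + 30080 + 26280 = 69800
Overall = 0.44 × 140360 + 0.56 × 69800 = 61758.4 + 39088 = 100846.4

$100,846.40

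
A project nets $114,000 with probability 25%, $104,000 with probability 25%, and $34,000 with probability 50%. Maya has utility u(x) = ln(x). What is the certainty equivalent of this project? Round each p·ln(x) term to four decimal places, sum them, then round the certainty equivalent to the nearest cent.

$60,845.92

E[u] = 0.25·ln(114000) + 0.25·ln(104000) + 0.5·ln(34000) = 2.9110 + 2.8880 + 5.2171 = 11.0161
CE = e^11.0161 ≈ 60845.92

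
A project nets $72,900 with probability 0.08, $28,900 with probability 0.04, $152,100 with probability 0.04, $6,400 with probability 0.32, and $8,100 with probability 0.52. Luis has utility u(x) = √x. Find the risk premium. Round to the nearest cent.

E[u] = 0.08·√72900 + 0.04·√28900 + 0.04·√152100 + 0.32·√6400 + 0.52·√8100 = 0.08·270 + 0.04·170 + 0.04·390 + 0.32·80 + 0.52·90 = 116.4
CE = (116.4)² = 13548.96
Risk premium = EV − CE = 19332 − 13548.96 = 5783.04

$5,783.04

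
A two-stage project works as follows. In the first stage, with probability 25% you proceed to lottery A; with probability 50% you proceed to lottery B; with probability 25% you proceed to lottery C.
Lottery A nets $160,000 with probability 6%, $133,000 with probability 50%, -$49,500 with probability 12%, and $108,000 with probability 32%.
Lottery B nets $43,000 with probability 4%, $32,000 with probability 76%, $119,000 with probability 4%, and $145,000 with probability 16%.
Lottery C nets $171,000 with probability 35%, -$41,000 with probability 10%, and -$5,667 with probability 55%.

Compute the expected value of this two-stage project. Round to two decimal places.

EV(A) = 0.06 × 160000 + 0.5 × 133000 + 0.12 × (-49500) + 0.32 × 108000 = 9600 + 66500 − 5940 + 34560 = 104720
EV(B) = 0.04 × 43000 + 0.76 × 32000 + 0.04 × 119000 + 0.16 × 145000 = 1720 + 24320 + 4760 + 23200 = 54000
EV(C) = 0.35 × 171000 + 0.1 × (-41000) + 0.55 × (-5667) = 59850 − 4100 − 3116.85 = 52633.15
Overall = 0.25 × 104720 + 0.5 × 54000 + 0.25 × 52633.15 = 26180 + 27000 + 13158.2875 = 66338.2875

$66,338.29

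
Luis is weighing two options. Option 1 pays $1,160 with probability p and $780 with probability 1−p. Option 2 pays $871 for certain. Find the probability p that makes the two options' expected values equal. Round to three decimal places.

p·1160 + (1−p)·780 = 871
380p + 780 = 871
p = (871 − 780) / 380

p = 0.239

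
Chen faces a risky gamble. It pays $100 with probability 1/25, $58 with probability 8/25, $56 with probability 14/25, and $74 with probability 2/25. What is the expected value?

$59.84

EV = 1/25 × 100 + 8/25 × 58 + 14/25 × 56 + 2/25 × 74 = 4 + 18.56 + 31.36 + 5.92 = 59.84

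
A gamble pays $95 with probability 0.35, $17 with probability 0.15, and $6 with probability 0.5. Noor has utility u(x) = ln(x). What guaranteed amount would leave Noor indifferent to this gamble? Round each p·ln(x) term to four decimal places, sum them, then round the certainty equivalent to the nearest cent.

$18.45

E[u] = 0.35·ln(95) + 0.15·ln(17) + 0.5·ln(6) = 1.5939 + 0.4250 + 0.8959 = 2.9148
CE = e^2.9148 ≈ 18.45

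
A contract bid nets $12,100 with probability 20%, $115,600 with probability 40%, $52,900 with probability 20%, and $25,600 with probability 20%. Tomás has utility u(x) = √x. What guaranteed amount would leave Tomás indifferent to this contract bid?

E[u] = 0.2·√12100 + 0.4·√115600 + 0.2·√52900 + 0.2·√25600 = 0.2·110 + 0.4·340 + 0.2·230 + 0.2·160 = 236
CE = (236)² = 55696

$55,696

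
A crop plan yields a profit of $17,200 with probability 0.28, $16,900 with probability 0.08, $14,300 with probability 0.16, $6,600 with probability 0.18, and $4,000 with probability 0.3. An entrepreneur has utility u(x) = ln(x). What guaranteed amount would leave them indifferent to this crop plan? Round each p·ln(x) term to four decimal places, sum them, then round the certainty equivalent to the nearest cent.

E[u] = 0.28·ln(17200) + 0.08·ln(16900) + 0.16·ln(14300) + 0.18·ln(6600) + 0.3·ln(4000) = 2.7307 + 0.7788 + 1.5309 + 1.5831 + 2.4882 = 9.1117
CE = e^9.1117 ≈ 9060.68

$9,060.68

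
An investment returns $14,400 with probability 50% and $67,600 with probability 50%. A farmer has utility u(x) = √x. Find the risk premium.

E[u] = 0.5·√14400 + 0.5·√67600 = 0.5·120 + 0.5·260 = 190
CE = (190)² = 36100
Risk premium = EV − CE = 41000 − 36100 = 4900

$4,900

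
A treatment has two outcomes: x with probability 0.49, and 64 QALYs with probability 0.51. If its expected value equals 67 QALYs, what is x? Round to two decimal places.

x = 70.12 QALYs

0.49·x + 0.51·64 = 67
0.49·x = 67 − 32.64 = 34.36
x = 34.36 / 0.49 = 70.1224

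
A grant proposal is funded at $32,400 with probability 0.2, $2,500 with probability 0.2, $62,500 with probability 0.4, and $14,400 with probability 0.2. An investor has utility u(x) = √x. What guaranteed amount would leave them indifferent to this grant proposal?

E[u] = 0.2·√32400 + 0.2·√2500 + 0.4·√62500 + 0.2·√14400 = 0.2·180 + 0.2·50 + 0.4·250 + 0.2·120 = 170
CE = (170)² = 28900

$28,900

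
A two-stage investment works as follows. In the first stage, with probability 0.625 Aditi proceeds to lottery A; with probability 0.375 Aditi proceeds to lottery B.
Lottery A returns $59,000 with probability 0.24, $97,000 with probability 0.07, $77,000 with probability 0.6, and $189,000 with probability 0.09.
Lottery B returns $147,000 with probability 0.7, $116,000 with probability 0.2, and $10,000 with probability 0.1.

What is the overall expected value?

EV(A) = 0.24 × 59000 + 0.07 × 97000 + 0.6 × 77000 + 0.09 × 189000 = 14160 + 6790 + 46200 + 17010 = 84160
EV(B) = 0.7 × 147000 + 0.2 × 116000 + 0.1 × 10000 = 102900 + 23200 + 1000 = 127100
Overall = 0.625 × 84160 + 0.375 × 127100 = 52600 + 47662.5 = 100262.5

$100,262.50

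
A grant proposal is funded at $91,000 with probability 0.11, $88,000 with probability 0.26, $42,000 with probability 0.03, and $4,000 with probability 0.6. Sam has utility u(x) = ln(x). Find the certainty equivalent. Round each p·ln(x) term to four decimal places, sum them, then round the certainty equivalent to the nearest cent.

E[u] = 0.11·ln(91000) + 0.26·ln(88000) + 0.03·ln(42000) + 0.6·ln(4000) = 1.2560 + 2.9601 + 0.3194 + 4.9764 = 9.5119
CE = e^9.5119 ≈ 13519.66

$13,519.66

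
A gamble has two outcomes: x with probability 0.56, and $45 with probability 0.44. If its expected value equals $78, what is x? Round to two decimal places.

x = $103.93

0.56·x + 0.44·45 = 78
0.56·x = 78 − 19.8 = 58.2
x = 58.2 / 0.56 = 103.9286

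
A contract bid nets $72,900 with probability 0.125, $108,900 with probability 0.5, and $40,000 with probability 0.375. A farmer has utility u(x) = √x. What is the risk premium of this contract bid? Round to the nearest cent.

$3,623.44

E[u] = 0.125·√72900 + 0.5·√108900 + 0.375·√40000 = 0.125·270 + 0.5·330 + 0.375·200 = 273.75
CE = (273.75)² = 74939.0625
Risk premium = EV − CE = 78562.5 − 74939.0625 = 3623.4375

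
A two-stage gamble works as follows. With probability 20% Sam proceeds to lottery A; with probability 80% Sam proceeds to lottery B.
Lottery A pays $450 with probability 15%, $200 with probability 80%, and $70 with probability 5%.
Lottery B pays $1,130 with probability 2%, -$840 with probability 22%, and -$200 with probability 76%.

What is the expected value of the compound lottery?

EV(A) = 0.15 × 450 + 0.8 × 200 + 0.05 × 70 = 67.5 + 160 + 3.5 = 231
EV(B) = 0.02 × 1130 + 0.22 × (-840) + 0.76 × (-200) = 22.6 − 184.8 − 152 = -314.2
Overall = 0.2 × 231 + 0.8 × (-314.2) = 46.2 − 251.36 = -205.16

-$205.16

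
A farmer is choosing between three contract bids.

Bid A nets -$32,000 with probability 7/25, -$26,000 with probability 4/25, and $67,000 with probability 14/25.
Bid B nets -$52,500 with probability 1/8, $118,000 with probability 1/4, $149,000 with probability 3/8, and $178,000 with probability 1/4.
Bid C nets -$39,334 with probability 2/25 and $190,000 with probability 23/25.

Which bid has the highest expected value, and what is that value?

Bid C ($171,653.28)

Bid A = 7/25 × (-32000) + 4/25 × (-26000) + 14/25 × 67000 = -8960 − 4160 + 37520 = 24400
Bid B = 1/8 × (-52500) + 1/4 × 118000 + 3/8 × 149000 + 1/4 × 178000 = -6562.5 + 29500 + 55875 + 44500 = 123312.5
Bid C = 2/25 × (-39334) + 23/25 × 190000 = -3146.72 + 174800 = 171653.28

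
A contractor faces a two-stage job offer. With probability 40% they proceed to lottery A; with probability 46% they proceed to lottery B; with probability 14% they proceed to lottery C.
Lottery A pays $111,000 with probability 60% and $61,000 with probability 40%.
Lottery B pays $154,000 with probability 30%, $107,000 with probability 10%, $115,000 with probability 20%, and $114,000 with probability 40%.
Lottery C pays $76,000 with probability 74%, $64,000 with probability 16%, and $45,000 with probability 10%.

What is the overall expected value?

$104,067.20

EV(A) = 0.6 × 111000 + 0.4 × 61000 = 66600 + 24400 = 91000
EV(B) = 0.3 × 154000 + 0.1 × 107000 + 0.2 × 115000 + 0.4 × 114000 = 46200 + 10700 + 23000 + 45600 = 125500
EV(C) = 0.74 × 76000 + 0.16 × 64000 + 0.1 × 45000 = 56240 + 10240 + 4500 = 70980
Overall = 0.4 × 91000 + 0.46 × 125500 + 0.14 × 70980 = 36400 + 57730 + 9937.2 = 104067.2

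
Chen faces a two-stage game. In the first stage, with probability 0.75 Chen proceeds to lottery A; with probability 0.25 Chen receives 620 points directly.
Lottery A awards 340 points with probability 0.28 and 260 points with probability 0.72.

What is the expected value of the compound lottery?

EV(A) = 0.28 × 340 + 0.72 × 260 = 95.2 + 187.2 = 282.4
Branch B: 620 (certain)
Overall = 0.75 × 282.4 + 0.25 × 620 = 211.8 + 155 = 366.8

366.8 points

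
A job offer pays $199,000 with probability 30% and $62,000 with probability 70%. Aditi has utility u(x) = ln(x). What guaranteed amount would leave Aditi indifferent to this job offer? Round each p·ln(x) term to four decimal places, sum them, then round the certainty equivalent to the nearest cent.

$87,965.50

E[u] = 0.3·ln(199000) + 0.7·ln(62000) = 3.6603 + 7.7244 = 11.3847
CE = e^11.3847 ≈ 87965.50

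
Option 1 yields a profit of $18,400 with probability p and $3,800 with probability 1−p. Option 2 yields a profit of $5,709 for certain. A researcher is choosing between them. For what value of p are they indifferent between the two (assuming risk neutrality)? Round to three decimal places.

p = 0.131

p·18400 + (1−p)·3800 = 5709
14600p + 3800 = 5709
p = (5709 − 3800) / 14600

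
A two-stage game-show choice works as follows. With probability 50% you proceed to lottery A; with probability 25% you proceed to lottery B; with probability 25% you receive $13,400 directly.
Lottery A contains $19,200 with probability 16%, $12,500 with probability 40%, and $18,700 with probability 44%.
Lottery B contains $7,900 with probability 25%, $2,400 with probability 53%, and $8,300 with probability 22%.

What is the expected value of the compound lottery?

EV(A) = 0.16 × 19200 + 0.4 × 12500 + 0.44 × 18700 = 3072 + 5000 + 8228 = 16300
EV(B) = 0.25 × 7900 + 0.53 × 2400 + 0.22 × 8300 = 1975 + 1272 + 1826 = 5073
Branch C: 13400 (certain)
Overall = 0.5 × 16300 + 0.25 × 5073 + 0.25 × 13400 = 8150 + 1268.25 + 3350 = 12768.25

$12,768.25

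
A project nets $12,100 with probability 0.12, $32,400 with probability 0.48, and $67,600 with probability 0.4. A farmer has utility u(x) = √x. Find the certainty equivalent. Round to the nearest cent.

$41,452.96

E[u] = 0.12·√12100 + 0.48·√32400 + 0.4·√67600 = 0.12·110 + 0.48·180 + 0.4·260 = 203.6
CE = (203.6)² = 41452.96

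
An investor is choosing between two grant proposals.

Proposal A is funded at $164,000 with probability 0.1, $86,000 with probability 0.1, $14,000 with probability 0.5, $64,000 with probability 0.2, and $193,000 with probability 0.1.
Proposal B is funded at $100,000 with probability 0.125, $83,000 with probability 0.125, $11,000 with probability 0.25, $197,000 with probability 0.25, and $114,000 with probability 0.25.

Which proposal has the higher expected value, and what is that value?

Proposal A = 0.1 × 164000 + 0.1 × 86000 + 0.5 × 14000 + 0.2 × 64000 + 0.1 × 193000 = 16400 + 8600 + 7000 + 12800 + 19300 = 64100
Proposal B = 0.125 × 100000 + 0.125 × 83000 + 0.25 × 11000 + 0.25 × 197000 + 0.25 × 114000 = 12500 + 10375 + 2750 + 49250 + 28500 = 103375

Proposal B ($103,375)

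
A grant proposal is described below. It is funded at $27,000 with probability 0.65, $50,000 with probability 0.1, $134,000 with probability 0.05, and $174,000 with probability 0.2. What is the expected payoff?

$64,050

EV = 0.65 × 27000 + 0.1 × 50000 + 0.05 × 134000 + 0.2 × 174000 = 17550 + 5000 + 6700 + 34800 = 64050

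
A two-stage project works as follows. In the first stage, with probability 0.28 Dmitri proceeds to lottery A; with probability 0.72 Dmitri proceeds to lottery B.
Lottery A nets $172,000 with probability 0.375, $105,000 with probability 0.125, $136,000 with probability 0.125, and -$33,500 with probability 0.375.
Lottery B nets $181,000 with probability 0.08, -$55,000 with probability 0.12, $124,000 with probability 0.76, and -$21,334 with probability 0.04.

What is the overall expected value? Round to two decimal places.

EV(A) = 0.375 × 172000 + 0.125 × 105000 + 0.125 × 136000 + 0.375 × (-33500) = 64500 + 13125 + 17000 − 12562.5 = 82062.5
EV(B) = 0.08 × 181000 + 0.12 × (-55000) + 0.76 × 124000 + 0.04 × (-21334) = 14480 − 6600 + 94240 − 853.36 = 101266.64
Overall = 0.28 × 82062.5 + 0.72 × 101266.64 = 22977.5 + 72911.9808 = 95889.4808

$95,889.48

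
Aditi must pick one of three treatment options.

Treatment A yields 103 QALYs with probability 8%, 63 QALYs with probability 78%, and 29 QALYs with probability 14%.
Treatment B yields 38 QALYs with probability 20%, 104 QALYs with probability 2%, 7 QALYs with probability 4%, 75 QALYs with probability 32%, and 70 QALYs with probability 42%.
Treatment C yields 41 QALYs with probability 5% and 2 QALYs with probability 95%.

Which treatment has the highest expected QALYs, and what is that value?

Treatment B (63.36 QALYs)

Treatment A = 0.08 × 103 + 0.78 × 63 + 0.14 × 29 = 8.24 + 49.14 + 4.06 = 61.44
Treatment B = 0.2 × 38 + 0.02 × 104 + 0.04 × 7 + 0.32 × 75 + 0.42 × 70 = 7.6 + 2.08 + 0.28 + 24 + 29.4 = 63.36
Treatment C = 0.05 × 41 + 0.95 × 2 = 2.05 + 1.9 = 3.95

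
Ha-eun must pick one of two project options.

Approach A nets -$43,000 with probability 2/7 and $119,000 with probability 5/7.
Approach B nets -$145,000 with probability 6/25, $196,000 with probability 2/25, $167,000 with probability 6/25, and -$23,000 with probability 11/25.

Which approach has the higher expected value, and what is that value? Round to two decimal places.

Approach A = 2/7 × (-43000) + 5/7 × 119000 = -12285.7143 + 85000 = 72714.2857
Approach B = 6/25 × (-145000) + 2/25 × 196000 + 6/25 × 167000 + 11/25 × (-23000) = -34800 + 15680 + 40080 − 10120 = 10840

Approach A ($72,714.29)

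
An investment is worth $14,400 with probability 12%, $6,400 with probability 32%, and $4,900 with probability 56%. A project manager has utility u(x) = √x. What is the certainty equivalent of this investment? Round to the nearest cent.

E[u] = 0.12·√14400 + 0.32·√6400 + 0.56·√4900 = 0.12·120 + 0.32·80 + 0.56·70 = 79.2
CE = (79.2)² = 6272.64

$6,272.64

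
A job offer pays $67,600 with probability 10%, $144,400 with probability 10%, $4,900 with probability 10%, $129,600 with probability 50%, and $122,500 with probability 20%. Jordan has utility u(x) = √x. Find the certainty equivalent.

$103,041

E[u] = 0.1·√67600 + 0.1·√144400 + 0.1·√4900 + 0.5·√129600 + 0.2·√122500 = 0.1·260 + 0.1·380 + 0.1·70 + 0.5·360 + 0.2·350 = 321
CE = (321)² = 103041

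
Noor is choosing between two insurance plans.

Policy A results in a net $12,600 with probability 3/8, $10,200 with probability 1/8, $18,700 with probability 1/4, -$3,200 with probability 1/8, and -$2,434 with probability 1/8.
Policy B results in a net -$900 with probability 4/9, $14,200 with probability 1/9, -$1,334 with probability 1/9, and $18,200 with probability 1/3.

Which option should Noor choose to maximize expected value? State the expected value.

Policy A ($9,970.75)

Policy A = 3/8 × 12600 + 1/8 × 10200 + 1/4 × 18700 + 1/8 × (-3200) + 1/8 × (-2434) = 4725 + 1275 + 4675 − 400 − 304.25 = 9970.75
Policy B = 4/9 × (-900) + 1/9 × 14200 + 1/9 × (-1334) + 1/3 × 18200 = -400 + 1577.7778 − 148.2222 + 6066.6667 = 7096.2222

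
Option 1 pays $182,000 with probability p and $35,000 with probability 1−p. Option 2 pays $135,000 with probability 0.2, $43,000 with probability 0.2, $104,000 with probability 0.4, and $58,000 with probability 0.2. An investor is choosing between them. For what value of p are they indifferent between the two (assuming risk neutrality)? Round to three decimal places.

p = 0.366

EV(Option 2) = 0.2 × 135000 + 0.2 × 43000 + 0.4 × 104000 + 0.2 × 58000 = 27000 + 8600 + 41600 + 11600 = 88800
p·182000 + (1−p)·35000 = 88800
147000p + 35000 = 88800
p = (88800 − 35000) / 147000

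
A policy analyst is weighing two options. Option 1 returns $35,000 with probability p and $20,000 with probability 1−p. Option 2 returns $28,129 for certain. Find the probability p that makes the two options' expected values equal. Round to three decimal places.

p·35000 + (1−p)·20000 = 28129
15000p + 20000 = 28129
p = (28129 − 20000) / 15000

p = 0.542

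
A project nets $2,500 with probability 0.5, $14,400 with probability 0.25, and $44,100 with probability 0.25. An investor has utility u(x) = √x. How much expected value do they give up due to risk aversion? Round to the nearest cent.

E[u] = 0.5·√2500 + 0.25·√14400 + 0.25·√44100 = 0.5·50 + 0.25·120 + 0.25·210 = 107.5
CE = (107.5)² = 11556.25
Risk premium = EV − CE = 15875 − 11556.25 = 4318.75

$4,318.75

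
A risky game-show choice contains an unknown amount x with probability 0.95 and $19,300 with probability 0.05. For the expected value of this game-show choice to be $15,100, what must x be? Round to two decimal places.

x = $14,878.95

0.95·x + 0.05·19300 = 15100
0.95·x = 15100 − 965 = 14135
x = 14135 / 0.95 = 14878.9474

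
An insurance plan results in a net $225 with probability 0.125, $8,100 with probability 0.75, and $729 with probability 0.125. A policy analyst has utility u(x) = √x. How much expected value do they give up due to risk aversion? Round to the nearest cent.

E[u] = 0.125·√225 + 0.75·√8100 + 0.125·√729 = 0.125·15 + 0.75·90 + 0.125·27 = 72.75
CE = (72.75)² = 5292.5625
Risk premium = EV − CE = 6194.25 − 5292.5625 = 901.6875

$901.69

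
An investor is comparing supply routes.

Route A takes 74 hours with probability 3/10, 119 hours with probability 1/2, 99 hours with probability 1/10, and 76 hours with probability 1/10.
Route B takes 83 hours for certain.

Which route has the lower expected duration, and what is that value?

Route B (83 hours)

Route A = 3/10 × 74 + 1/2 × 119 + 1/10 × 99 + 1/10 × 76 = 22.2 + 59.5 + 9.9 + 7.6 = 99.2
Route B: 83 (certain)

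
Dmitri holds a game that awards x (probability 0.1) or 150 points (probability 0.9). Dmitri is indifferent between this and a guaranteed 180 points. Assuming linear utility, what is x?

x = 450 points

0.1·x + 0.9·150 = 180
0.1·x = 180 − 135 = 45
x = 45 / 0.1 = 450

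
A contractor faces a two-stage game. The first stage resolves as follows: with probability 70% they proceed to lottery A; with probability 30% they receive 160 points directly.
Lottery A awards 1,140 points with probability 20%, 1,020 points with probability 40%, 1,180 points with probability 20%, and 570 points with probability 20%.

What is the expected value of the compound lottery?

EV(A) = 0.2 × 1140 + 0.4 × 1020 + 0.2 × 1180 + 0.2 × 570 = 228 + 408 + 236 + 114 = 986
Branch B: 160 (certain)
Overall = 0.7 × 986 + 0.3 × 160 = 690.2 + 48 = 738.2

738.2 points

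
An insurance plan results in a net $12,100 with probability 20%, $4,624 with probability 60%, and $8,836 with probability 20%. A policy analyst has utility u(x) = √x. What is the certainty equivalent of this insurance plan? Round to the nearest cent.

E[u] = 0.2·√12100 + 0.6·√4624 + 0.2·√8836 = 0.2·110 + 0.6·68 + 0.2·94 = 81.6
CE = (81.6)² = 6658.56

$6,658.56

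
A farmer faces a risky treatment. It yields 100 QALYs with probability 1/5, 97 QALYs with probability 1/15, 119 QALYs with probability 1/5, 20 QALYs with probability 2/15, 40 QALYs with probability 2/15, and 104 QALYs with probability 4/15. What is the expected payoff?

EV = 1/5 × 100 + 1/15 × 97 + 1/5 × 119 + 2/15 × 20 + 2/15 × 40 + 4/15 × 104 = 20 + 6.4667 + 23.8 + 2.6667 + 5.3333 + 27.7333 = 86

86 QALYs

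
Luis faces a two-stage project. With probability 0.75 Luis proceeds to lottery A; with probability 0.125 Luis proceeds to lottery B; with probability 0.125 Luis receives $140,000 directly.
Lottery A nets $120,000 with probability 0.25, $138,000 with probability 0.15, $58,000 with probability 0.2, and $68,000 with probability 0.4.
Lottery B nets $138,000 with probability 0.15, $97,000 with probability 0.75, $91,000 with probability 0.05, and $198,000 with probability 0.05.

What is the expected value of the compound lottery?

$98,112.50

EV(A) = 0.25 × 120000 + 0.15 × 138000 + 0.2 × 58000 + 0.4 × 68000 = 30000 + 20700 + 11600 + 27200 = 89500
EV(B) = 0.15 × 138000 + 0.75 × 97000 + 0.05 × 91000 + 0.05 × 198000 = 20700 + 72750 + 4550 + 9900 = 107900
Branch C: 140000 (certain)
Overall = 0.75 × 89500 + 0.125 × 107900 + 0.125 × 140000 = 67125 + 13487.5 + 17500 = 98112.5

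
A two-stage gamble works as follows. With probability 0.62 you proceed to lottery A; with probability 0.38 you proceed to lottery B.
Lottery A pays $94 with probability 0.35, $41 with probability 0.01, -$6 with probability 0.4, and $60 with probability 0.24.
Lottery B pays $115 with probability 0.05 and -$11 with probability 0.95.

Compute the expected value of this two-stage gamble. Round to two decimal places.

EV(A) = 0.35 × 94 + 0.01 × 41 + 0.4 × (-6) + 0.24 × 60 = 32.9 + 0.41 − 2.4 + 14.4 = 45.31
EV(B) = 0.05 × 115 + 0.95 × (-11) = 5.75 − 10.45 = -4.7
Overall = 0.62 × 45.31 + 0.38 × (-4.7) = 28.0922 − 1.786 = 26.3062

$26.31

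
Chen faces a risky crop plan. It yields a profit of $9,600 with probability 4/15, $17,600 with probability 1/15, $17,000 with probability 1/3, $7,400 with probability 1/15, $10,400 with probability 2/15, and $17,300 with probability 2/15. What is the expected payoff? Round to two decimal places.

EV = 4/15 × 9600 + 1/15 × 17600 + 1/3 × 17000 + 1/15 × 7400 + 2/15 × 10400 + 2/15 × 17300 = 2560 + 1173.3333 + 5666.6667 + 493.3333 + 1386.6667 + 2306.6667 = 13586.6667

$13,586.67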